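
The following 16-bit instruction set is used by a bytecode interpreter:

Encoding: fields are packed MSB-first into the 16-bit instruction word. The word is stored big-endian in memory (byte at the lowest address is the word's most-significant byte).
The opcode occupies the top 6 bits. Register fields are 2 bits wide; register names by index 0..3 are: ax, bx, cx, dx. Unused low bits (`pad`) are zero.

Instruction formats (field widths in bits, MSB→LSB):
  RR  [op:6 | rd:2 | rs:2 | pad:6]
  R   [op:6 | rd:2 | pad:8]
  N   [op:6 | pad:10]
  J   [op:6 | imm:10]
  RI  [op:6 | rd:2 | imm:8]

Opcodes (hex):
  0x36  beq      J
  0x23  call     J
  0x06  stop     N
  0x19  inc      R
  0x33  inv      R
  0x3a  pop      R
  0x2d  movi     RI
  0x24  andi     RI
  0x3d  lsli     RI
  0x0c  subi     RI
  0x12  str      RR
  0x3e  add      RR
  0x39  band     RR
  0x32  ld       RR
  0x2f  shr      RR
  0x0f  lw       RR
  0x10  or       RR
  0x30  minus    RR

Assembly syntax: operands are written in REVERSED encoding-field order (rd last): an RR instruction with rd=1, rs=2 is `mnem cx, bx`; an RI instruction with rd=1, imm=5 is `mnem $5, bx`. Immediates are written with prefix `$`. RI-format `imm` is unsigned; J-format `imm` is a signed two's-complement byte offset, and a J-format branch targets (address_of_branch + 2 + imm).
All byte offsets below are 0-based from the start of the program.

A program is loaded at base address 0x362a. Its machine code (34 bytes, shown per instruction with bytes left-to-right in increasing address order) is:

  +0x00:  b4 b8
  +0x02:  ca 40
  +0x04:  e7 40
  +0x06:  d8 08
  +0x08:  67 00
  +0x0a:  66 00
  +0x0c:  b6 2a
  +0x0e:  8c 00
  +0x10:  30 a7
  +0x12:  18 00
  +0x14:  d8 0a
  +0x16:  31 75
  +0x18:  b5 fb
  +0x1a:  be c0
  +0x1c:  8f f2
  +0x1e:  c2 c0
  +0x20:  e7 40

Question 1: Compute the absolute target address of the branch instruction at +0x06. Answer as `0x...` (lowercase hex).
0x363a

@+06  big-endian(d8 08) = 0xd808
  opcode bits[15:10]=0x36: beq/J
  [9:0] imm=8 = $8
  target = base 0x362a + off 0x06 + 2 + imm 8 = 0x363a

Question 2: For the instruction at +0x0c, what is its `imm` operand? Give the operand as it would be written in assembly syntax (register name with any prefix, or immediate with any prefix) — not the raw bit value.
+0x0c: b6 2a ⇒ word 0xb62a (big)
  top 6b → 0x2d → movi [RI]
  [9:8] rd=2 = cx
  [7:0] imm=42 = $42

$42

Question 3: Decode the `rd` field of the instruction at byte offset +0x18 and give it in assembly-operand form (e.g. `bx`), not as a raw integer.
bx

@+18  big-endian(b5 fb) = 0xb5fb
  op=0xb5fb>>10=0x2d ⇒ movi (RI)
  [9:8] rd=1 = bx
  [7:0] imm=251 = $251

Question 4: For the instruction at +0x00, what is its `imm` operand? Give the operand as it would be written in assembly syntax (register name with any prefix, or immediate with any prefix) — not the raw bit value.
off 0x00: read b4 b8 as big → 0xb4b8
  op=0xb4b8>>10=0x2d ⇒ movi (RI)
  [9:8] rd=0 = ax
  [7:0] imm=184 = $184

$184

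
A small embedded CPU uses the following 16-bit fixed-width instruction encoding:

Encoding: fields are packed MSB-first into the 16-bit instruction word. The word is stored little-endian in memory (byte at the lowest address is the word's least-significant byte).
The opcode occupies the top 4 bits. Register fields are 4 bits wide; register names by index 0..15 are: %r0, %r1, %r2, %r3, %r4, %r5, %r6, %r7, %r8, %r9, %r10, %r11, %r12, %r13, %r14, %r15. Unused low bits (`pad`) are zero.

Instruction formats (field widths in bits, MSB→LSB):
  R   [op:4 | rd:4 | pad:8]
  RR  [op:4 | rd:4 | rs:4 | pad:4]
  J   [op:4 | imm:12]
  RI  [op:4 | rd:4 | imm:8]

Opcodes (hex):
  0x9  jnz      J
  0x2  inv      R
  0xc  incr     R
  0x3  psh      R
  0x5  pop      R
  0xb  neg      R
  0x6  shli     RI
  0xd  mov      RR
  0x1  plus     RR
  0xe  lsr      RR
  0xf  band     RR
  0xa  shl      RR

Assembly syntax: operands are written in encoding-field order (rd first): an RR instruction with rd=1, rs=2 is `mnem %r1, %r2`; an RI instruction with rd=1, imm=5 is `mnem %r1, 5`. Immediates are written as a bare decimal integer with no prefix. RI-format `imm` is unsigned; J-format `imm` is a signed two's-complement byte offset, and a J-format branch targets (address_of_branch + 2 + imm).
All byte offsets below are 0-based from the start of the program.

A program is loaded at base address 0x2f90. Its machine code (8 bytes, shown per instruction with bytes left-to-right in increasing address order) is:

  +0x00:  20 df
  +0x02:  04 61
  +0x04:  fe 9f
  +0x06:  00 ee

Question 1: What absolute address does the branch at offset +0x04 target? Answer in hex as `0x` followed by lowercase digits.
off 0x04: read fe 9f as little → 0x9ffe
  opcode bits[15:12]=0x9: jnz/J
  imm@[11:0]=0xffe (s12→-2) ⇒ -2
  target = base 0x2f90 + off 0x04 + 2 + imm -2 = 0x2f94

0x2f94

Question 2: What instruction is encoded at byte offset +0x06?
off 0x06: read 00 ee as little → 0xee00
  opcode bits[15:12]=0xe: lsr/RR
  rd: (w>>8)&0xf=0xe → %r14
  rs: (w>>4)&0xf=0x0 → %r0

lsr %r14, %r0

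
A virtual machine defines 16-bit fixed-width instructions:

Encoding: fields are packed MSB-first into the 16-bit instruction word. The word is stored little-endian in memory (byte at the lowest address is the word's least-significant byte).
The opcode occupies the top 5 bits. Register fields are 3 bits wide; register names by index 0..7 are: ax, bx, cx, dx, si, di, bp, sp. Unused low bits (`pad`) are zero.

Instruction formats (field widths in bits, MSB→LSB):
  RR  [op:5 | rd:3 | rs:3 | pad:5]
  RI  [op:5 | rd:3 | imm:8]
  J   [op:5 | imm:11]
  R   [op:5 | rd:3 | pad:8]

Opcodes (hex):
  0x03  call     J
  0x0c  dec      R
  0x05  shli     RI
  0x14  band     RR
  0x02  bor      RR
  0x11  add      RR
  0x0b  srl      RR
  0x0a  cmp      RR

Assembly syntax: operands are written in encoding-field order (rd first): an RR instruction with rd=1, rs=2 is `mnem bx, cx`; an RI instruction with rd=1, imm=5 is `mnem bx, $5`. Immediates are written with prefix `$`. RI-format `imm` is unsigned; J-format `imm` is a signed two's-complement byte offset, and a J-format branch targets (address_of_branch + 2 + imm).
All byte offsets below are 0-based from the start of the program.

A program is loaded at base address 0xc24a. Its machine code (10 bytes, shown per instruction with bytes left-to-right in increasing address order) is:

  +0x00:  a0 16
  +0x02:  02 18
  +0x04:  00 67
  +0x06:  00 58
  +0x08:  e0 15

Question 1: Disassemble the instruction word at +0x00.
bor bp, di

off 0x00: read a0 16 as little → 0x16a0
  op=0x16a0>>11=0x2 ⇒ bor (RR)
  rd: (w>>8)&0x7=0x6 → bp
  rs: (w>>5)&0x7=0x5 → di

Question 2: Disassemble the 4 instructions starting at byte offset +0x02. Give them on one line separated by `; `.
+0x02: 02 18 ⇒ word 0x1802 (little)
  opcode bits[15:11]=0x3: call/J
  [10:0] imm=2 = $2
+0x04: 00 67 ⇒ word 0x6700 (little)
  opcode bits[15:11]=0xc: dec/R
  [10:8] rd=7 = sp
+0x06: 00 58 ⇒ word 0x5800 (little)
  opcode bits[15:11]=0xb: srl/RR
  [10:8] rd=0 = ax
  [7:5] rs=0 = ax
+0x08: e0 15 ⇒ word 0x15e0 (little)
  opcode bits[15:11]=0x2: bor/RR
  [10:8] rd=5 = di
  [7:5] rs=7 = sp

call $2; dec sp; srl ax, ax; bor di, sp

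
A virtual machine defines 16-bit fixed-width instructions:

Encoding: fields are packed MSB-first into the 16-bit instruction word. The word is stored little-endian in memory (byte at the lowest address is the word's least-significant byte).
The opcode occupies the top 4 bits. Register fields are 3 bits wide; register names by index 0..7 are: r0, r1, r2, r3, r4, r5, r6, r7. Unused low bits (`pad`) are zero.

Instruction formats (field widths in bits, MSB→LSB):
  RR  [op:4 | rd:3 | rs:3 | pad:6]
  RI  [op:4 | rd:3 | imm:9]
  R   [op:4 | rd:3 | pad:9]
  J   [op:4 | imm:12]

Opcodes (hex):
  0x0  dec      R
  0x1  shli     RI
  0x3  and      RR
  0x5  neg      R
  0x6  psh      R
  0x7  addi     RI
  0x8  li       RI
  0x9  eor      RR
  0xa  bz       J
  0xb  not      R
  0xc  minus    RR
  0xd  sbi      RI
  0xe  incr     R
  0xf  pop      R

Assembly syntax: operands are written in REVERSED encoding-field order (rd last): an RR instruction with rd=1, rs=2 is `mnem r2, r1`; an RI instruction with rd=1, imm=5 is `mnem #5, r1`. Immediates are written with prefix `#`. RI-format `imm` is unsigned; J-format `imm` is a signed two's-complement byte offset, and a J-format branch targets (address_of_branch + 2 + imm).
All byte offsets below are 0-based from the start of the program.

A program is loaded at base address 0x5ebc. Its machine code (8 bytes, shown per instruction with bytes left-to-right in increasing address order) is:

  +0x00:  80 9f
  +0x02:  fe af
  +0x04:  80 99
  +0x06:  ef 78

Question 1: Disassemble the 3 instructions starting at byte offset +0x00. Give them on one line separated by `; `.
[00] 80 9f → 0x9f80
  top 4b → 0x9 → eor [RR]
  rd: (w>>9)&0x7=0x7 → r7
  rs: (w>>6)&0x7=0x6 → r6
[02] fe af → 0xaffe
  top 4b → 0xa → bz [J]
  imm: (w>>0)&0xfff=0xffe (s12→-2) → #-2
[04] 80 99 → 0x9980
  top 4b → 0x9 → eor [RR]
  rd: (w>>9)&0x7=0x4 → r4
  rs: (w>>6)&0x7=0x6 → r6

eor r6, r7; bz #-2; eor r6, r4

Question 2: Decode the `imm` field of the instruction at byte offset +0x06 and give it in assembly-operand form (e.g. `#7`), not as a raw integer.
[06] ef 78 → 0x78ef
  top 4b → 0x7 → addi [RI]
  rd@[11:9]=0x4 ⇒ r4
  imm@[8:0]=0xef ⇒ #239

#239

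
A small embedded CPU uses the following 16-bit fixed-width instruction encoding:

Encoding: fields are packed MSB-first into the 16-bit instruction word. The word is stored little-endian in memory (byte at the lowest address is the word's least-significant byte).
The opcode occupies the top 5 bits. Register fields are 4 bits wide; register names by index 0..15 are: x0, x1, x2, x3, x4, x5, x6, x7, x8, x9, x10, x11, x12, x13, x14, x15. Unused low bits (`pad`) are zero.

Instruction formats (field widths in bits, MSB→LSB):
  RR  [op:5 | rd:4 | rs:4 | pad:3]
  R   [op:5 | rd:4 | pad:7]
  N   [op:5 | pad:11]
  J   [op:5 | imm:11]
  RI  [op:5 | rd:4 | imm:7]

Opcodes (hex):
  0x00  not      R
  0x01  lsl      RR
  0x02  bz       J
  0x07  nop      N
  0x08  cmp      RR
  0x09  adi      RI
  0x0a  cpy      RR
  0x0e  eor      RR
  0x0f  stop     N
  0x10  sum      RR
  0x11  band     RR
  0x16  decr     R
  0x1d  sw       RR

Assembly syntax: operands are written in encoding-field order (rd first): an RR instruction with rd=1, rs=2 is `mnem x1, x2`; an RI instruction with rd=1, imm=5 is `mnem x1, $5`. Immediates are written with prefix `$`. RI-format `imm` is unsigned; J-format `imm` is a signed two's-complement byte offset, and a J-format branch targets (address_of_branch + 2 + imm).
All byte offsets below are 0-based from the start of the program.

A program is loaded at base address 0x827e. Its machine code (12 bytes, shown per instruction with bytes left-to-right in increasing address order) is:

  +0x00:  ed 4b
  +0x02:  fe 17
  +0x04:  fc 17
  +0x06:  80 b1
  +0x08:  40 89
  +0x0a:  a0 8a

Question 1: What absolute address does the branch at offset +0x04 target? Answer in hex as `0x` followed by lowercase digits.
@+04  little-endian(fc 17) = 0x17fc
  opcode bits[15:11]=0x2: bz/J
  imm: (w>>0)&0x7ff=0x7fc (s11→-4) → $-4
  target = base 0x827e + off 0x04 + 2 + imm -4 = 0x8280

0x8280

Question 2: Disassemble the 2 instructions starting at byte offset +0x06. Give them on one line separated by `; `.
decr x3; band x2, x8

+0x06: 80 b1 ⇒ word 0xb180 (little)
  top 5b → 0x16 → decr [R]
  rd: (w>>7)&0xf=0x3 → x3
+0x08: 40 89 ⇒ word 0x8940 (little)
  top 5b → 0x11 → band [RR]
  rd: (w>>7)&0xf=0x2 → x2
  rs: (w>>3)&0xf=0x8 → x8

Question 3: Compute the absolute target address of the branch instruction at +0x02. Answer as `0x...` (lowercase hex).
0x8280

+0x02: fe 17 ⇒ word 0x17fe (little)
  op=0x17fe>>11=0x2 ⇒ bz (J)
  [10:0] imm=2046 (s11→-2) = $-2
  target = base 0x827e + off 0x02 + 2 + imm -2 = 0x8280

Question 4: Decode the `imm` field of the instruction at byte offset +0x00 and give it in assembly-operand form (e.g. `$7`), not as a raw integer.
$109

off 0x00: read ed 4b as little → 0x4bed
  op=0x4bed>>11=0x9 ⇒ adi (RI)
  rd: (w>>7)&0xf=0x7 → x7
  imm: (w>>0)&0x7f=0x6d → $109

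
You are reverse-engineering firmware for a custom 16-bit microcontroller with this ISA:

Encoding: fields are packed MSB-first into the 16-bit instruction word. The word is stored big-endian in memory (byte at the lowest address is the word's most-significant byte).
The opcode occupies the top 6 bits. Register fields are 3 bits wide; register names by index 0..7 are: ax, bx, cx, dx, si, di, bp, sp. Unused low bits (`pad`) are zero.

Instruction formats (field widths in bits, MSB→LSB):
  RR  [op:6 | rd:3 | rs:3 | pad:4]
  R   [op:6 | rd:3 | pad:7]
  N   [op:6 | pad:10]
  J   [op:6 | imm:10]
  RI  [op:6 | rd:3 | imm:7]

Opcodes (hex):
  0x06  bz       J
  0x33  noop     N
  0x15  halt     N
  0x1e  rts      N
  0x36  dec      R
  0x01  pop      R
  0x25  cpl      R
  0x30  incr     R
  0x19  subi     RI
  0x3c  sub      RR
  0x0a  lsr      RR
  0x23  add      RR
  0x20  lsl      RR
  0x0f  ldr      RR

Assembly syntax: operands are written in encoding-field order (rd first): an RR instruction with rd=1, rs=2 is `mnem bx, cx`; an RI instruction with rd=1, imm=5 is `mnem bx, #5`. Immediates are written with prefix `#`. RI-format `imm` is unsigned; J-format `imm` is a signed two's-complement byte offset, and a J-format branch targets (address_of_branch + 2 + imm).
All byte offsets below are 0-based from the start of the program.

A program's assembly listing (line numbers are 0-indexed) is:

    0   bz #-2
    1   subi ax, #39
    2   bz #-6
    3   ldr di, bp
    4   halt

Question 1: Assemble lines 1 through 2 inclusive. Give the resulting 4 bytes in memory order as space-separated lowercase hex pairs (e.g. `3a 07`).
64 27 1b fa

line 1 (subi): pack op=0x19:6|rd=0:3|imm=39:7 = 0x6427; big→ 64 27
line 2 (bz): pack op=0x6:6|imm=-6:10 = 0x1bfa; big→ 1b fa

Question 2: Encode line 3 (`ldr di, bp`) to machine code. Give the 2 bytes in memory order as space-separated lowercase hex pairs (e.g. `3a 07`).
3. ldr fields op=0xf:6|rd=5:3|rs=6:3|pad=0:4 → word 3ee0h → 3e e0

3e e0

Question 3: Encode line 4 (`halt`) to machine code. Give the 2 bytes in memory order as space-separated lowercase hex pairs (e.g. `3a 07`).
54 00

4. halt fields op=0x15:6|pad=0:10 → word 5400h → 54 00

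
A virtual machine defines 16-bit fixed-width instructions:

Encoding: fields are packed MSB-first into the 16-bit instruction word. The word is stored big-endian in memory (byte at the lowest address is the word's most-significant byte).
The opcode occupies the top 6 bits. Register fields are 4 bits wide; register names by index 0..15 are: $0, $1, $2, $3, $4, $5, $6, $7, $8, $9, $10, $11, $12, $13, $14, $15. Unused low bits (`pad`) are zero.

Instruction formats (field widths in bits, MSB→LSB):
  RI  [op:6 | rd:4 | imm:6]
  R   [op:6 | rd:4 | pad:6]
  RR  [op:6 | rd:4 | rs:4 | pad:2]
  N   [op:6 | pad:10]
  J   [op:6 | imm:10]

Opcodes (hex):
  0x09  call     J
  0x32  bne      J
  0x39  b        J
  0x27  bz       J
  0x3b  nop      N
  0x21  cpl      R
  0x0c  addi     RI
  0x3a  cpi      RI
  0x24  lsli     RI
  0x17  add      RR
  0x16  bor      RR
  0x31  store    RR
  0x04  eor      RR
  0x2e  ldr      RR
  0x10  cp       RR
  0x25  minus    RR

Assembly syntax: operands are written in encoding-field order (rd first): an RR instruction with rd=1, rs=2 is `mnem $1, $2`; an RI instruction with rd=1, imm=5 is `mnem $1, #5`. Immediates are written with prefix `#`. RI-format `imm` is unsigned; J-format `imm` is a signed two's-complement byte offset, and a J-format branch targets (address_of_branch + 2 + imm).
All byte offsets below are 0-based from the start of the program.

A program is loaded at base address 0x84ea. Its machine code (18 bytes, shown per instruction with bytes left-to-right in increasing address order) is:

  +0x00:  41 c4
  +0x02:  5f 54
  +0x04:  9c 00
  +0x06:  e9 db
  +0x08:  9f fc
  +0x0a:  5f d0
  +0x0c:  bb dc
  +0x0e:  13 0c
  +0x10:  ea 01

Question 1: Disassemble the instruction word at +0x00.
cp $7, $1

[00] 41 c4 → 0x41c4
  top 6b → 0x10 → cp [RR]
  rd: (w>>6)&0xf=0x7 → $7
  rs: (w>>2)&0xf=0x1 → $1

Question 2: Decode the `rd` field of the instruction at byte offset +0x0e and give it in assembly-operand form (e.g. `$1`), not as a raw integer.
$12

+0x0e: 13 0c ⇒ word 0x130c (big)
  opcode bits[15:10]=0x4: eor/RR
  [9:6] rd=12 = $12
  [5:2] rs=3 = $3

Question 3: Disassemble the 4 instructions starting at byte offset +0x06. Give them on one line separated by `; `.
+0x06: e9 db ⇒ word 0xe9db (big)
  top 6b → 0x3a → cpi [RI]
  rd@[9:6]=0x7 ⇒ $7
  imm@[5:0]=0x1b ⇒ #27
+0x08: 9f fc ⇒ word 0x9ffc (big)
  top 6b → 0x27 → bz [J]
  imm@[9:0]=0x3fc (s10→-4) ⇒ #-4
+0x0a: 5f d0 ⇒ word 0x5fd0 (big)
  top 6b → 0x17 → add [RR]
  rd@[9:6]=0xf ⇒ $15
  rs@[5:2]=0x4 ⇒ $4
+0x0c: bb dc ⇒ word 0xbbdc (big)
  top 6b → 0x2e → ldr [RR]
  rd@[9:6]=0xf ⇒ $15
  rs@[5:2]=0x7 ⇒ $7

cpi $7, #27; bz #-4; add $15, $4; ldr $15, $7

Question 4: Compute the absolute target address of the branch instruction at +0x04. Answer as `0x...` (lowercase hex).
[04] 9c 00 → 0x9c00
  top 6b → 0x27 → bz [J]
  imm@[9:0]=0x0 ⇒ #0
  target = base 0x84ea + off 0x04 + 2 + imm 0 = 0x84f0

0x84f0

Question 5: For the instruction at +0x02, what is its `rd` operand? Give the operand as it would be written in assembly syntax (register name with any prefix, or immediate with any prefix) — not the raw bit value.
off 0x02: read 5f 54 as big → 0x5f54
  top 6b → 0x17 → add [RR]
  rd@[9:6]=0xd ⇒ $13
  rs@[5:2]=0x5 ⇒ $5

$13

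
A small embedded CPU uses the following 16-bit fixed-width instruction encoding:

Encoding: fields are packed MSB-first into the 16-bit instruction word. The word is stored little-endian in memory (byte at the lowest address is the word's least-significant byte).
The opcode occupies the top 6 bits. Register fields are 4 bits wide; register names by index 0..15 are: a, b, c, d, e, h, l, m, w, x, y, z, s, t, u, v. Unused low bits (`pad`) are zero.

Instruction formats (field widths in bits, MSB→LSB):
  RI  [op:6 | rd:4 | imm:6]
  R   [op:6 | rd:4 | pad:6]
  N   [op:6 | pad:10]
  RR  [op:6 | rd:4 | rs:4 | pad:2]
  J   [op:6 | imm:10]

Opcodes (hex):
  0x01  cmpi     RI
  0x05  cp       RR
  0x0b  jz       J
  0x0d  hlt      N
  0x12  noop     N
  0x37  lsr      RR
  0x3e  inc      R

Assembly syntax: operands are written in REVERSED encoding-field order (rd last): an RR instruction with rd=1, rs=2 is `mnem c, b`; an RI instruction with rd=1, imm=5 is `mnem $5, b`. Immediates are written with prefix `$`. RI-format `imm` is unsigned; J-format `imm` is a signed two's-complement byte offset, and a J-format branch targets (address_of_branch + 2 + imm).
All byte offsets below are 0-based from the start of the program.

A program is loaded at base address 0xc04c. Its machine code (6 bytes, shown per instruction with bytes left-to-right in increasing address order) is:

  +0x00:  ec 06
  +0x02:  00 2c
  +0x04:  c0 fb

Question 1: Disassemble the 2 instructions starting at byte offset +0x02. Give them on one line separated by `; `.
jz $0; inc v

+0x02: 00 2c ⇒ word 0x2c00 (little)
  op=0x2c00>>10=0xb ⇒ jz (J)
  imm: (w>>0)&0x3ff=0x0 → $0
+0x04: c0 fb ⇒ word 0xfbc0 (little)
  op=0xfbc0>>10=0x3e ⇒ inc (R)
  rd: (w>>6)&0xf=0xf → v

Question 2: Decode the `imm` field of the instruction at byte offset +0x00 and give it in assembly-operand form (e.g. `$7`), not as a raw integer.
$44

+0x00: ec 06 ⇒ word 0x06ec (little)
  op=0x06ec>>10=0x1 ⇒ cmpi (RI)
  [9:6] rd=11 = z
  [5:0] imm=44 = $44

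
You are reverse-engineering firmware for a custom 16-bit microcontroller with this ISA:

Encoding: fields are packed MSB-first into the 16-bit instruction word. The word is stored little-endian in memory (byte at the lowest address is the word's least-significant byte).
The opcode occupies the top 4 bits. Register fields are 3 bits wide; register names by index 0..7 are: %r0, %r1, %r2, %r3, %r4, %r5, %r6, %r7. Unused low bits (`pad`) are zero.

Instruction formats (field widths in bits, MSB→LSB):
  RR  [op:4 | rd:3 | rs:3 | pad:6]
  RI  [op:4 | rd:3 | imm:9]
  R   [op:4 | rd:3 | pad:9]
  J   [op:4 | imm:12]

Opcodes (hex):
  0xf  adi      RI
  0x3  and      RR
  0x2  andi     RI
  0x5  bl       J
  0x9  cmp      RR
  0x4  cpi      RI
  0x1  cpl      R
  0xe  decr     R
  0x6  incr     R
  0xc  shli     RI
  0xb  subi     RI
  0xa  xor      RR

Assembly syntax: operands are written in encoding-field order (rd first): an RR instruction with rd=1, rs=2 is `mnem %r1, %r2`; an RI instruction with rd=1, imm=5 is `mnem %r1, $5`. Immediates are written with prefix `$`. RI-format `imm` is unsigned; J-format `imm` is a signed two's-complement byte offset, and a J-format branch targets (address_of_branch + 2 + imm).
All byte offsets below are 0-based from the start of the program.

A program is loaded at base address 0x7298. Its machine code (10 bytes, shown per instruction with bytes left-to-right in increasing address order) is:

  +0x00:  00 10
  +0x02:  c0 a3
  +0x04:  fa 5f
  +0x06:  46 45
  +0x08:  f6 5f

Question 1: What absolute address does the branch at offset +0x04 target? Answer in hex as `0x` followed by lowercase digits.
+0x04: fa 5f ⇒ word 0x5ffa (little)
  op=0x5ffa>>12=0x5 ⇒ bl (J)
  [11:0] imm=4090 (s12→-6) = $-6
  target = base 0x7298 + off 0x04 + 2 + imm -6 = 0x7298

0x7298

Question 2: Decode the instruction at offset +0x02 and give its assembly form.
xor %r1, %r7

[02] c0 a3 → 0xa3c0
  op=0xa3c0>>12=0xa ⇒ xor (RR)
  rd@[11:9]=0x1 ⇒ %r1
  rs@[8:6]=0x7 ⇒ %r7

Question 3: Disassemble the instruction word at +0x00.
cpl %r0

[00] 00 10 → 0x1000
  opcode bits[15:12]=0x1: cpl/R
  rd: (w>>9)&0x7=0x0 → %r0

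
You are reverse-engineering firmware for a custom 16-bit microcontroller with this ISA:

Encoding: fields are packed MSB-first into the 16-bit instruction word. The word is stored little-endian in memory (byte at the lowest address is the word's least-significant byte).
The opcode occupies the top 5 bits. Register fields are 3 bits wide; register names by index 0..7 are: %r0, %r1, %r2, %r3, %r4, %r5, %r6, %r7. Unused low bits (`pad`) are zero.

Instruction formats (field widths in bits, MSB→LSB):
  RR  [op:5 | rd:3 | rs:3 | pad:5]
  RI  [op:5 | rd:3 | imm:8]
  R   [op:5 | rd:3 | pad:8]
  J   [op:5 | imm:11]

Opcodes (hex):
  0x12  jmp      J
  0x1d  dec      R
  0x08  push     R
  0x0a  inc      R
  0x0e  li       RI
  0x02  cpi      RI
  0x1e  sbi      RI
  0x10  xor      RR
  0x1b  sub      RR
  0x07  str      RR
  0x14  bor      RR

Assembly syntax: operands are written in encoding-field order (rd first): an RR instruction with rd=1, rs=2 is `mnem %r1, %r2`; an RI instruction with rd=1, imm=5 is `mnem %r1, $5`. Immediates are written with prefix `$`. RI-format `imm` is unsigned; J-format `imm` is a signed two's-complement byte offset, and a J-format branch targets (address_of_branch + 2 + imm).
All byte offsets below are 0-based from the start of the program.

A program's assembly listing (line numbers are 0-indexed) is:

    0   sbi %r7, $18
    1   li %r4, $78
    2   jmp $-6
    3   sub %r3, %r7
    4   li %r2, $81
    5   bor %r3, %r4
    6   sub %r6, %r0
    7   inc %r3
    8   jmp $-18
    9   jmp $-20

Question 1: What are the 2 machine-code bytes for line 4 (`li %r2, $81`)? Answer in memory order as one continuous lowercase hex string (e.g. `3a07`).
line 4 (li): pack op=0xe:5|rd=2:3|imm=81:8 = 0x7251; little→ 51 72

5172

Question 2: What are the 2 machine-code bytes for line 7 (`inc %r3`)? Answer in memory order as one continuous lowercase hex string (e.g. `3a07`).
0053

7. inc fields op=0xa:5|rd=3:3|pad=0:8 → word 5300h → 00 53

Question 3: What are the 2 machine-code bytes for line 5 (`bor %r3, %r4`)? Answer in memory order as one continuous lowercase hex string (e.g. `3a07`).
line 5 (bor): pack op=0x14:5|rd=3:3|rs=4:3|pad=0:5 = 0xa380; little→ 80 a3

80a3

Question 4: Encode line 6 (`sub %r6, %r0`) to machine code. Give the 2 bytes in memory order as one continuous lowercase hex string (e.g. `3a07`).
00de

6. sub fields op=0x1b:5|rd=6:3|rs=0:3|pad=0:5 → word de00h → 00 de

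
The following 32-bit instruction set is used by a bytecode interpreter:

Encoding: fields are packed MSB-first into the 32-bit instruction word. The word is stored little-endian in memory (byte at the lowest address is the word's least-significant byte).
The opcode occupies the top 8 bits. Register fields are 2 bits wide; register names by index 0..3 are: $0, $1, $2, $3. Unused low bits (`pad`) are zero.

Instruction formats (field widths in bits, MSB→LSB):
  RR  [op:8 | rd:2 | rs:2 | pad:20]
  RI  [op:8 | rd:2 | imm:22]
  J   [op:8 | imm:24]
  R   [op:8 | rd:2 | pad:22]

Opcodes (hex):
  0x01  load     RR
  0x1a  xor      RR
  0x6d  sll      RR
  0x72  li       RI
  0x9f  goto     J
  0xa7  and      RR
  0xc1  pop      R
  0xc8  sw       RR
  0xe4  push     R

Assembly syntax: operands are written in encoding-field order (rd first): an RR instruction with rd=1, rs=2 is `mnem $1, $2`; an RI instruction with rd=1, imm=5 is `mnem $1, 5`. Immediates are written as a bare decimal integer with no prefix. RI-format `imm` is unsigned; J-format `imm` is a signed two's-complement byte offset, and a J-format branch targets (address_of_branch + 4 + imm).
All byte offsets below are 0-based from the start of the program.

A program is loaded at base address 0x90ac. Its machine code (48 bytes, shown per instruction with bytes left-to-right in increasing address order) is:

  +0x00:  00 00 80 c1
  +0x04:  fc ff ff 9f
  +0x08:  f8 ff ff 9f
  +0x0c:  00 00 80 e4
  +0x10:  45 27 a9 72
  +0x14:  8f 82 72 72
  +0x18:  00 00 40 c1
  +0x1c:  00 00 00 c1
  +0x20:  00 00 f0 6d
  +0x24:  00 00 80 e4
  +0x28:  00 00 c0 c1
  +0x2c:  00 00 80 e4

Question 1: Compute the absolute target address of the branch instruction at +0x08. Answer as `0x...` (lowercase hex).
0x90b0

[08] f8 ff ff 9f → 0x9ffffff8
  top 8b → 0x9f → goto [J]
  [23:0] imm=16777208 (s24→-8) = -8
  target = base 0x90ac + off 0x08 + 4 + imm -8 = 0x90b0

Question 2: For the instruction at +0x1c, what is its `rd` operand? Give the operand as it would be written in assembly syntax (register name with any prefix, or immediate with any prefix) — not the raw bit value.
+0x1c: 00 00 00 c1 ⇒ word 0xc1000000 (little)
  top 8b → 0xc1 → pop [R]
  rd: (w>>22)&0x3=0x0 → $0

$0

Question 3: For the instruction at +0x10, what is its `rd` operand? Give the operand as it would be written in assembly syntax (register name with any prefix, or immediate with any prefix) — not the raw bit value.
$2

[10] 45 27 a9 72 → 0x72a92745
  op=0x72a92745>>24=0x72 ⇒ li (RI)
  rd@[23:22]=0x2 ⇒ $2
  imm@[21:0]=0x292745 ⇒ 2697029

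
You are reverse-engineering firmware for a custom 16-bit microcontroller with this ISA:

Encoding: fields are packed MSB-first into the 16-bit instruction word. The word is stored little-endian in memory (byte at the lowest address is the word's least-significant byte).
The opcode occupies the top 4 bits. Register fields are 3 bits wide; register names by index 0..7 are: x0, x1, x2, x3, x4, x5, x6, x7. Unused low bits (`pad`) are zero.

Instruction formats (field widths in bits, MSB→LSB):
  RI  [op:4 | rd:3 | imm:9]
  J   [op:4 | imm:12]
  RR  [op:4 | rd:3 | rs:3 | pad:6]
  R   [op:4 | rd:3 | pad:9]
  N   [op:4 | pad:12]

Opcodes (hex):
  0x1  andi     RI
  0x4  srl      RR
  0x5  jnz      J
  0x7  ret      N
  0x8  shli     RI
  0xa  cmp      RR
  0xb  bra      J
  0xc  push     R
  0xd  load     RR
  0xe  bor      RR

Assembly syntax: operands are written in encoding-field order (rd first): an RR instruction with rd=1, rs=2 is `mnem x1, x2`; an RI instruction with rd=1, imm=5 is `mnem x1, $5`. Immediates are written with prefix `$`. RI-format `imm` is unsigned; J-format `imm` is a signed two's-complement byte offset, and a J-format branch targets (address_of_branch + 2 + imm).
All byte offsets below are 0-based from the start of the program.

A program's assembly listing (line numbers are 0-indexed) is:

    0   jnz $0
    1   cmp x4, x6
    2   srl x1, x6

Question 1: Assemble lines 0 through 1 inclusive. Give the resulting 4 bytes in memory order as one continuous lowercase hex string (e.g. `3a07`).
line 0 (jnz): pack op=0x5:4|imm=0:12 = 0x5000; little→ 00 50
line 1 (cmp): pack op=0xa:4|rd=4:3|rs=6:3|pad=0:6 = 0xa980; little→ 80 a9

005080a9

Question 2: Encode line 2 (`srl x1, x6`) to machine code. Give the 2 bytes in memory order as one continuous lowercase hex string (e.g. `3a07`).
8043

L2: srl op=0x4:4|rd=1:3|rs=6:3|pad=0:6 ⇒ 0x4380 ⇒ little 80 43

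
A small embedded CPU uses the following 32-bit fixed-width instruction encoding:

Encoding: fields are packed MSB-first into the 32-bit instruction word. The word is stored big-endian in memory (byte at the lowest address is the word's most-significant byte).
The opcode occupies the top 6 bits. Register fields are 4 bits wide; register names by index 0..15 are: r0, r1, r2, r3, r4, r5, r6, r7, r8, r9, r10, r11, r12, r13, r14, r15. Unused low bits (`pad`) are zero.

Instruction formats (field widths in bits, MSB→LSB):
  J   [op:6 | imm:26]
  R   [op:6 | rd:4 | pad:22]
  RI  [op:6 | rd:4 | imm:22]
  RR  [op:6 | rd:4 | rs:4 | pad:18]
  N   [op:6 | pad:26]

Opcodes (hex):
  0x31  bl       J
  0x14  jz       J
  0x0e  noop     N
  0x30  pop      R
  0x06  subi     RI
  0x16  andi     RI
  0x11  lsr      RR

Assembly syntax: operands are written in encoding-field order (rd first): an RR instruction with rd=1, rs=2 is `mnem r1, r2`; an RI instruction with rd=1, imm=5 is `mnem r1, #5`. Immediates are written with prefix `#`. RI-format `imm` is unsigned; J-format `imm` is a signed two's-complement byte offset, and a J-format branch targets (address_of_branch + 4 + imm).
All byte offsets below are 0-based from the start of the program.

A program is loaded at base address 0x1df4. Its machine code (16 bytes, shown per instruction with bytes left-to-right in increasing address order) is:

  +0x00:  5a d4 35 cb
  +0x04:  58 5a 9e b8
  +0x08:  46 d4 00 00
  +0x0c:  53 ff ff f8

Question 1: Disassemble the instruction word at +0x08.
lsr r11, r5

@+08  big-endian(46 d4 00 00) = 0x46d40000
  op=0x46d40000>>26=0x11 ⇒ lsr (RR)
  [25:22] rd=11 = r11
  [21:18] rs=5 = r5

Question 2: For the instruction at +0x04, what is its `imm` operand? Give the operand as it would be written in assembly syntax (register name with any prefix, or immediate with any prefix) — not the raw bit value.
@+04  big-endian(58 5a 9e b8) = 0x585a9eb8
  opcode bits[31:26]=0x16: andi/RI
  rd: (w>>22)&0xf=0x1 → r1
  imm: (w>>0)&0x3fffff=0x1a9eb8 → #1744568

#1744568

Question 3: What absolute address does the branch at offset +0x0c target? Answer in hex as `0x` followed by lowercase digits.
0x1dfc

+0x0c: 53 ff ff f8 ⇒ word 0x53fffff8 (big)
  top 6b → 0x14 → jz [J]
  [25:0] imm=67108856 (s26→-8) = #-8
  target = base 0x1df4 + off 0x0c + 4 + imm -8 = 0x1dfc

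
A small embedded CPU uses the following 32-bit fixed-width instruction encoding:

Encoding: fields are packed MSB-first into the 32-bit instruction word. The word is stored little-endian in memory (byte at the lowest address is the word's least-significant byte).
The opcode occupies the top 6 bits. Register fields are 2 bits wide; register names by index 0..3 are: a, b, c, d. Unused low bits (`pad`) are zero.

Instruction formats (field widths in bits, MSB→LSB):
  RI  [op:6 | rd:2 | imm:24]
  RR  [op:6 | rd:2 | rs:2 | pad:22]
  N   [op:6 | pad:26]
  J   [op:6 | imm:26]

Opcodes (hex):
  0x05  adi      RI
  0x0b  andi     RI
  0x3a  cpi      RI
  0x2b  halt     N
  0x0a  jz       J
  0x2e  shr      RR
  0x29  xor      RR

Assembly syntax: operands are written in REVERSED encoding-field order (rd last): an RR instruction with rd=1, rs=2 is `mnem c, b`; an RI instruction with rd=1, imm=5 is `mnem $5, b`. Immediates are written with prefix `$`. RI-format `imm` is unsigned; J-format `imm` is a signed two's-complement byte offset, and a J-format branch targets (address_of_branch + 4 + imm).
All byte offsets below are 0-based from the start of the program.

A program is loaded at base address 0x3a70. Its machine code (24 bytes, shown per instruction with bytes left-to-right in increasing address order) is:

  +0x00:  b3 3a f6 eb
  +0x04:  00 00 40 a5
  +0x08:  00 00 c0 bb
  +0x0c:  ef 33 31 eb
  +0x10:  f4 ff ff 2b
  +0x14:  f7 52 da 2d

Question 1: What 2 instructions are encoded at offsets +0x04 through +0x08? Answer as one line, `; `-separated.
xor b, b; shr d, d

+0x04: 00 00 40 a5 ⇒ word 0xa5400000 (little)
  top 6b → 0x29 → xor [RR]
  rd@[25:24]=0x1 ⇒ b
  rs@[23:22]=0x1 ⇒ b
+0x08: 00 00 c0 bb ⇒ word 0xbbc00000 (little)
  top 6b → 0x2e → shr [RR]
  rd@[25:24]=0x3 ⇒ d
  rs@[23:22]=0x3 ⇒ d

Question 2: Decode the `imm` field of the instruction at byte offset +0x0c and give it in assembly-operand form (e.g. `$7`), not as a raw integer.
$3224559

off 0x0c: read ef 33 31 eb as little → 0xeb3133ef
  op=0xeb3133ef>>26=0x3a ⇒ cpi (RI)
  rd@[25:24]=0x3 ⇒ d
  imm@[23:0]=0x3133ef ⇒ $3224559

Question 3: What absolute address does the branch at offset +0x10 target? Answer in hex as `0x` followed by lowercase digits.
+0x10: f4 ff ff 2b ⇒ word 0x2bfffff4 (little)
  opcode bits[31:26]=0xa: jz/J
  imm@[25:0]=0x3fffff4 (s26→-12) ⇒ $-12
  target = base 0x3a70 + off 0x10 + 4 + imm -12 = 0x3a78

0x3a78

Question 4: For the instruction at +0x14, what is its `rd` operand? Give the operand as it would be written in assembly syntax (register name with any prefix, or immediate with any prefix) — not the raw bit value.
b

off 0x14: read f7 52 da 2d as little → 0x2dda52f7
  opcode bits[31:26]=0xb: andi/RI
  rd: (w>>24)&0x3=0x1 → b
  imm: (w>>0)&0xffffff=0xda52f7 → $14308087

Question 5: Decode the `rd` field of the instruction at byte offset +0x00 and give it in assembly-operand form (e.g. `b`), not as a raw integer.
off 0x00: read b3 3a f6 eb as little → 0xebf63ab3
  top 6b → 0x3a → cpi [RI]
  rd@[25:24]=0x3 ⇒ d
  imm@[23:0]=0xf63ab3 ⇒ $16136883

d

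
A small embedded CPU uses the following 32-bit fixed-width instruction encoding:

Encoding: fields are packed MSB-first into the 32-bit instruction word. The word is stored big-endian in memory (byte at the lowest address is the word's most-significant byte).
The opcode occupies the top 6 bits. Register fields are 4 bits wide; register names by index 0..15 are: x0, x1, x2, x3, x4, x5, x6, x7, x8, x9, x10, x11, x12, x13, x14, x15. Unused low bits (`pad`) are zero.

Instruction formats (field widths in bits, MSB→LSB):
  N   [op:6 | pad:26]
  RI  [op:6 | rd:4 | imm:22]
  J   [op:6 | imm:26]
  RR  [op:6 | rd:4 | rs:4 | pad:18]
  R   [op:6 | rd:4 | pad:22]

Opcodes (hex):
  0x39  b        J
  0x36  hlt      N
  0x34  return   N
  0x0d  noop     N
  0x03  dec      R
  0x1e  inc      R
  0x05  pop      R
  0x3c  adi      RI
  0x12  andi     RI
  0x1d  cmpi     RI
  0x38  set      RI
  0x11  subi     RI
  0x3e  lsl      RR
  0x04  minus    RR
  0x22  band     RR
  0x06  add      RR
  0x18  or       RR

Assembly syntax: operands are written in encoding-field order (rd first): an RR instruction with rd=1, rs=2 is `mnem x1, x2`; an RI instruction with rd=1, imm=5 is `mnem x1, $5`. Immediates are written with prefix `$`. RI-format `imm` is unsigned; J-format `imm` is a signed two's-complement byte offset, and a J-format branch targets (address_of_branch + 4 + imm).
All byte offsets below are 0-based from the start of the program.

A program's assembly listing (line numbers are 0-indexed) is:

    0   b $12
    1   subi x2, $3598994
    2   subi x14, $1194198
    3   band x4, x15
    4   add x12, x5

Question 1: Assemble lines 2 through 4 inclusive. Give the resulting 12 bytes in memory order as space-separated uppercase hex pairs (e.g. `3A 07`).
47 92 38 D6 89 3C 00 00 1B 14 00 00

line 2 (subi): pack op=0x11:6|rd=14:4|imm=1194198:22 = 0x479238d6; big→ 47 92 38 d6
line 3 (band): pack op=0x22:6|rd=4:4|rs=15:4|pad=0:18 = 0x893c0000; big→ 89 3c 00 00
line 4 (add): pack op=0x6:6|rd=12:4|rs=5:4|pad=0:18 = 0x1b140000; big→ 1b 14 00 00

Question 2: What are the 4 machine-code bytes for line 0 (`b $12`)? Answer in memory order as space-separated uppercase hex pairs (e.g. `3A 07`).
line 0 (b): pack op=0x39:6|imm=12:26 = 0xe400000c; big→ e4 00 00 0c

E4 00 00 0C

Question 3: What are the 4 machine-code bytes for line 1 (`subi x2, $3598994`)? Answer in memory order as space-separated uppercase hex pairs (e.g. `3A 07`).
1. subi fields op=0x11:6|rd=2:4|imm=3598994:22 → word 44b6ea92h → 44 b6 ea 92

44 B6 EA 92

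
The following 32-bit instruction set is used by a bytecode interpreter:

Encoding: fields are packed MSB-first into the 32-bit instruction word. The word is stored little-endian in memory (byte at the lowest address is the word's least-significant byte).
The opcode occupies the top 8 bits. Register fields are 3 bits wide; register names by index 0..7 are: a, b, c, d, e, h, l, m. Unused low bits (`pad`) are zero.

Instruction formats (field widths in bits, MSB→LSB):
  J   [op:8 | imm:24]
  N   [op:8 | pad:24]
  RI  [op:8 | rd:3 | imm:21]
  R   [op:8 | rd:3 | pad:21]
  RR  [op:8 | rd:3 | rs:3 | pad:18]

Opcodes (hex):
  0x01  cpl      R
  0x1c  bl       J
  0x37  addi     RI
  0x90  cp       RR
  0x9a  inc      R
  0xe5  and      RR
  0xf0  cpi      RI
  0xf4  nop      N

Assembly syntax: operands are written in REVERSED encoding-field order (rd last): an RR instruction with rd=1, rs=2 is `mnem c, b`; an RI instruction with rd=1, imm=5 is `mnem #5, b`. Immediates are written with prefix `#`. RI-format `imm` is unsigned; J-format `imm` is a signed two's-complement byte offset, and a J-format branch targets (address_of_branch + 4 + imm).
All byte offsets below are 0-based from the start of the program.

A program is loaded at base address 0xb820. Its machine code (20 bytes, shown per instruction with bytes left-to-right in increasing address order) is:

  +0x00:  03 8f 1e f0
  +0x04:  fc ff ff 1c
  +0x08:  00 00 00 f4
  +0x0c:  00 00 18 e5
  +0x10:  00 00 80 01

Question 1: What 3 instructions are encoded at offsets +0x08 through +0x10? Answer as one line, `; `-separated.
nop; and l, a; cpl e

@+08  little-endian(00 00 00 f4) = 0xf4000000
  opcode bits[31:24]=0xf4: nop/N
@+0c  little-endian(00 00 18 e5) = 0xe5180000
  opcode bits[31:24]=0xe5: and/RR
  [23:21] rd=0 = a
  [20:18] rs=6 = l
@+10  little-endian(00 00 80 01) = 0x01800000
  opcode bits[31:24]=0x1: cpl/R
  [23:21] rd=4 = e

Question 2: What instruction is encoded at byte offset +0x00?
@+00  little-endian(03 8f 1e f0) = 0xf01e8f03
  op=0xf01e8f03>>24=0xf0 ⇒ cpi (RI)
  rd@[23:21]=0x0 ⇒ a
  imm@[20:0]=0x1e8f03 ⇒ #2002691

cpi #2002691, a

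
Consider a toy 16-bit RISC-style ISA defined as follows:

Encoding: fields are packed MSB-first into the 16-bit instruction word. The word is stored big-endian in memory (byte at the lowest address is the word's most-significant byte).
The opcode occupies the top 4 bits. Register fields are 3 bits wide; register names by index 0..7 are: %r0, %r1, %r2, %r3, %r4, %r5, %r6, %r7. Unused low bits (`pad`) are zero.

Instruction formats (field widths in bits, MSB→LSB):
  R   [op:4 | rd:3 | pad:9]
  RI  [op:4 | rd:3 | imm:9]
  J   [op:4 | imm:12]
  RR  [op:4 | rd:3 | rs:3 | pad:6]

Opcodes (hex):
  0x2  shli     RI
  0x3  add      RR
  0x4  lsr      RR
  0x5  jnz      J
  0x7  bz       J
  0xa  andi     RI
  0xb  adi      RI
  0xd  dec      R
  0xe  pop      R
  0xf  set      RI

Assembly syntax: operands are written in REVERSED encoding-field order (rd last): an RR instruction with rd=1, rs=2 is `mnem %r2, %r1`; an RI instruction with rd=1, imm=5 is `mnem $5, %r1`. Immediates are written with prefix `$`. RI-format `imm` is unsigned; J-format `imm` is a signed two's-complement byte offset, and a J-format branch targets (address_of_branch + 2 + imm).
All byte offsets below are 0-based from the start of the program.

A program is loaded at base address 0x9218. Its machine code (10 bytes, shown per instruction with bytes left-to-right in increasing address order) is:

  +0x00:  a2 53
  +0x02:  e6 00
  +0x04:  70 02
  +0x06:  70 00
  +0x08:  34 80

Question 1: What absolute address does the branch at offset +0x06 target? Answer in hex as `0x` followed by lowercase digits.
0x9220

[06] 70 00 → 0x7000
  op=0x7000>>12=0x7 ⇒ bz (J)
  [11:0] imm=0 = $0
  target = base 0x9218 + off 0x06 + 2 + imm 0 = 0x9220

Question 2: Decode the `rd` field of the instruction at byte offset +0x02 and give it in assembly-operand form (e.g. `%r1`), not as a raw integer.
%r3

off 0x02: read e6 00 as big → 0xe600
  opcode bits[15:12]=0xe: pop/R
  [11:9] rd=3 = %r3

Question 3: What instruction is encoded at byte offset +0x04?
bz $2

off 0x04: read 70 02 as big → 0x7002
  top 4b → 0x7 → bz [J]
  imm: (w>>0)&0xfff=0x2 → $2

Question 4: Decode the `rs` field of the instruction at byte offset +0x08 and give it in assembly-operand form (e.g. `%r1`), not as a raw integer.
off 0x08: read 34 80 as big → 0x3480
  top 4b → 0x3 → add [RR]
  rd: (w>>9)&0x7=0x2 → %r2
  rs: (w>>6)&0x7=0x2 → %r2

%r2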